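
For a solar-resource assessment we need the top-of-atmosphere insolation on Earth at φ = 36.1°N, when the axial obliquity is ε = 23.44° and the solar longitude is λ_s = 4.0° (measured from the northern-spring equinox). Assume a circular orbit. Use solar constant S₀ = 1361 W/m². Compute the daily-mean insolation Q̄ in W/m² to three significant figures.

Q̄ ≈ 361 W/m²

Solar declination: sin δ = sin ε · sin λ_s = sin 23.44° × sin 4.0° = 0.02775, so δ = +1.590°.
cos H₀ = −tan(+36.1°) tan(+1.590°) = -0.0202, H₀ = 1.5910 rad.
Bracket: H₀ sin φ sin δ + cos φ cos δ sin H₀ = 1.5910×0.58920×0.02775 + 0.80799×0.99961×0.99980 = 0.026013 + 0.807513 = 0.833526.
Q̄ = (S₀/π) × [bracket] = (1361/π) × 0.833526 = 361.1 W/m².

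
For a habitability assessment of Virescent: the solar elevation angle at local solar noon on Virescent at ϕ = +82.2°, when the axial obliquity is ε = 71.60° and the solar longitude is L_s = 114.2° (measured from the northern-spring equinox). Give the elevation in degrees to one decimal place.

Solar declination: sin δ = sin ε · sin L_s = sin 71.60° × sin 114.2° = 0.86549, so δ = +59.939°.
At local noon the hour angle is zero, so the zenith angle equals |ϕ − δ| = |+82.2° − (+59.939°)| = 22.261°.
Elevation = 90° − 22.261° = 67.7°.

67.7°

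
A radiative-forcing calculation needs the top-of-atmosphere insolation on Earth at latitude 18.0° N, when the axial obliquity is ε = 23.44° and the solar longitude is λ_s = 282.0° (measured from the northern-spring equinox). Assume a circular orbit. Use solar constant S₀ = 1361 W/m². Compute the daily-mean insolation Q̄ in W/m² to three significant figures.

Q̄ ≈ 301 W/m²

Solar declination: sin δ = sin ε · sin λ_s = sin 23.44° × sin 282.0° = -0.38910, so δ = -22.898°.
cos H₀ = −tan(+18.0°) tan(-22.898°) = 0.1372, H₀ = 1.4331 rad.
Bracket: H₀ sin φ sin δ + cos φ cos δ sin H₀ = 1.4331×0.30902×-0.38910 + 0.95106×0.92120×0.99054 = -0.172315 + 0.867828 = 0.695513.
Q̄ = (S₀/π) × [bracket] = (1361/π) × 0.695513 = 301.3 W/m².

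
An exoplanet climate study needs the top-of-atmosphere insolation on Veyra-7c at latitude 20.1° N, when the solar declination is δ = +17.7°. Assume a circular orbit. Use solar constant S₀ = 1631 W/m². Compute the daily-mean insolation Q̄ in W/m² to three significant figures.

cos H₀ = −tan(+20.1°) tan(+17.700°) = -0.1168, H₀ = 1.6879 rad.
Bracket: H₀ sin φ sin δ + cos φ cos δ sin H₀ = 1.6879×0.34366×0.30403 + 0.93909×0.95266×0.99316 = 0.176357 + 0.888514 = 1.064871.
Q̄ = (S₀/π) × [bracket] = (1631/π) × 1.064871 = 552.8 W/m².

Q̄ ≈ 553 W/m²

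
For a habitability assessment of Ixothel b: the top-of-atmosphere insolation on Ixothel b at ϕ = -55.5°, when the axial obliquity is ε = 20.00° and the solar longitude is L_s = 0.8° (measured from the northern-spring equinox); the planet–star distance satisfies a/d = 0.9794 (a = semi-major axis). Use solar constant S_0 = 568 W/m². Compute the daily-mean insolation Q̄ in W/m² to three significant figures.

Solar declination: sin δ = sin ε · sin L_s = sin 20.00° × sin 0.8° = 0.00478, so δ = +0.274°.
cos h₀ = −tan(-55.5°) tan(+0.274°) = 0.0069, h₀ = 1.5638 rad.
Bracket: h₀ sin ϕ sin δ + cos ϕ cos δ sin h₀ = 1.5638×-0.82413×0.00478 + 0.56641×0.99999×0.99998 = -0.006160 + 0.566393 = 0.560233.
Inverse-square distance factor (a/d)² = 0.9794² = 0.959224.
Q̄ = (S_0/π) × 0.959224 × [bracket] = (568/π) × 0.959224 × 0.560233 = 97.16 W/m².

Q̄ ≈ 97.2 W/m²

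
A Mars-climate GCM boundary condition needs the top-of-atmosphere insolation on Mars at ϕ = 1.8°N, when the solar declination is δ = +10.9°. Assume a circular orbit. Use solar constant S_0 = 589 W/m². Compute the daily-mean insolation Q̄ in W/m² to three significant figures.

Q̄ ≈ 186 W/m²

cos h₀ = −tan(+1.8°) tan(+10.900°) = -0.0061, h₀ = 1.5768 rad.
Bracket: h₀ sin ϕ sin δ + cos ϕ cos δ sin h₀ = 1.5768×0.03141×0.18910 + 0.99951×0.98196×0.99998 = 0.009366 + 0.981459 = 0.990825.
Q̄ = (S_0/π) × [bracket] = (589/π) × 0.990825 = 185.8 W/m².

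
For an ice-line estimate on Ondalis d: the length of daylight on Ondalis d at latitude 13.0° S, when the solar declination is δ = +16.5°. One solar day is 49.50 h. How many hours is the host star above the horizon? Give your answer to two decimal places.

cos h₀ = −tan ϕ · tan δ = −tan(-13.0°) × tan(+16.500°) = 0.0684, so h₀ = 1.5024 rad = 86.08°.
Daylight = 2h₀/(2π) × 49.50 h = (1.5024/π) × 49.50 = 23.67 h.

23.67 h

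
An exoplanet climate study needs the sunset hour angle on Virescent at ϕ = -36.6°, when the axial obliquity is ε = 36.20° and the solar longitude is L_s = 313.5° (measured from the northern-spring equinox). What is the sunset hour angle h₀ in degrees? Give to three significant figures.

h₀ = 111°

Solar declination: sin δ = sin ε · sin L_s = sin 36.20° × sin 313.5° = -0.42841, so δ = -25.367°.
cos h₀ = −tan ϕ · tan δ = −tan(-36.6°) × tan(-25.367°) = -0.3521, so h₀ = 1.9306 rad = 110.62°.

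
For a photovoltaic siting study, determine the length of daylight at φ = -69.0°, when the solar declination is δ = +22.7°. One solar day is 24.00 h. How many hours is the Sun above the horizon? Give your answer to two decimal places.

cos H₀ = −tan φ · tan δ = 1.0897 ≥ 1, so the Sun never rises (polar night) and H₀ = 0.
Daylight = 2H₀/(2π) × 24.00 h = (0.0000/π) × 24.00 = 0.00 h.

0.00 h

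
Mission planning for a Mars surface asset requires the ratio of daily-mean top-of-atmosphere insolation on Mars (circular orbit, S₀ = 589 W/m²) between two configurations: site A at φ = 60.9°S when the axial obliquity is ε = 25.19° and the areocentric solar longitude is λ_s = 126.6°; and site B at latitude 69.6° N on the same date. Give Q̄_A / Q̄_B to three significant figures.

Q̄_A / Q̄_B ≈ 0.0890

— Configuration A (φ=-60.9°):
sin δ = sin 25.19° × sin 126.6° = 0.34170, so δ = +19.980°.
cos H₀ = −tan(-60.9°) tan(+19.980°) = 0.6532, H₀ = 0.8590 rad.
Bracket: H₀ sin φ sin δ + cos φ cos δ sin H₀ = 0.8590×-0.87377×0.34170 + 0.48634×0.93981×0.75716 = -0.256469 + 0.346073 = 0.089604.
Q̄ = (S₀/π) × [bracket] = (589/π) × 0.089604 = 16.799 W/m².
— Configuration B (φ=+69.6°):
cos H₀ = −tan(+69.6°) tan(+19.980°) = -0.9776, H₀ = 2.9297 rad.
Bracket: H₀ sin φ sin δ + cos φ cos δ sin H₀ = 2.9297×0.93728×0.34170 + 0.34857×0.93981×0.21030 = 0.938291 + 0.068892 = 1.007183.
Q̄ = (S₀/π) × [bracket] = (589/π) × 1.007183 = 188.83 W/m².
Ratio Q̄_A / Q̄_B = 16.799 / 188.83 = 0.08896.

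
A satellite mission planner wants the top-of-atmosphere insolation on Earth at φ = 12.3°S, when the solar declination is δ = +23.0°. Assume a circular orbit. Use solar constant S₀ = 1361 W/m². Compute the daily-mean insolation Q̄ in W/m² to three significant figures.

cos H₀ = −tan(-12.3°) tan(+23.000°) = 0.0926, H₀ = 1.4781 rad.
Bracket: H₀ sin φ sin δ + cos φ cos δ sin H₀ = 1.4781×-0.21303×0.39073 + 0.97705×0.92050×0.99571 = -0.123033 + 0.895516 = 0.772483.
Q̄ = (S₀/π) × [bracket] = (1361/π) × 0.772483 = 334.7 W/m².

Q̄ ≈ 335 W/m²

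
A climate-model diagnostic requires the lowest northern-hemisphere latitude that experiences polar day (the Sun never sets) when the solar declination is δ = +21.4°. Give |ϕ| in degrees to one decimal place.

|ϕ| = 68.6°

Polar day requires cos h₀ = −tan ϕ tan δ ≤ −1, i.e. tan ϕ tan δ ≥ 1.
The boundary is |tan ϕ| · |tan δ| = 1, so |ϕ| = 90° − |δ| = 90° − 21.4° = 68.6° in the northern hemisphere.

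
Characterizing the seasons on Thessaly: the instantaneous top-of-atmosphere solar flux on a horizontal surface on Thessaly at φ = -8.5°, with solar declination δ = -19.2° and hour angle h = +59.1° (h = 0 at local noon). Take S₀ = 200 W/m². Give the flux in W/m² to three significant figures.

106 W/m²

cos θ_z = sin φ sin δ + cos φ cos δ cos h = 0.048610 + 0.479649 = 0.528259.
Flux = S₀ · cos θ_z = 200 × 0.528259 = 105.7 W/m².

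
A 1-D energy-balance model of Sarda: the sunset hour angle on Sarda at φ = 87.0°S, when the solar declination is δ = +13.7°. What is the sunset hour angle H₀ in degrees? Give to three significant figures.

H₀ = 0.00°

cos H₀ = −tan φ · tan δ = 4.6515 ≥ 1, so the host star never rises (polar night) and H₀ = 0.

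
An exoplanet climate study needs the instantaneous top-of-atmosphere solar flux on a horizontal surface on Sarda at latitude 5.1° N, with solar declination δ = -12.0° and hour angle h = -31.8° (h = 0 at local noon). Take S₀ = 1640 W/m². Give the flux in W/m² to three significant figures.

cos θ_z = sin φ sin δ + cos φ cos δ cos h = -0.018482 + 0.828029 = 0.809547.
Flux = S₀ · cos θ_z = 1640 × 0.809547 = 1328 W/m².

1.33e+03 W/m²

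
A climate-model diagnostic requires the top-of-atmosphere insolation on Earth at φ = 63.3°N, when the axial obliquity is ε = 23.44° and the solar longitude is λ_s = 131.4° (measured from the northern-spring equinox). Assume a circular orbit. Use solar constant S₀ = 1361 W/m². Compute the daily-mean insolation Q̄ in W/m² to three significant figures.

Solar declination: sin δ = sin ε · sin λ_s = sin 23.44° × sin 131.4° = 0.29839, so δ = +17.361°.
cos H₀ = −tan(+63.3°) tan(+17.361°) = -0.6216, H₀ = 2.2416 rad.
Bracket: H₀ sin φ sin δ + cos φ cos δ sin H₀ = 2.2416×0.89337×0.29839 + 0.44932×0.95445×0.78334 = 0.597549 + 0.335938 = 0.933487.
Q̄ = (S₀/π) × [bracket] = (1361/π) × 0.933487 = 404.4 W/m².

Q̄ ≈ 404 W/m²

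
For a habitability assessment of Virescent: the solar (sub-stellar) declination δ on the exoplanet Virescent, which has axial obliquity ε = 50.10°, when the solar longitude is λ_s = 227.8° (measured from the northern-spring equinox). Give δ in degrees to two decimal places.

δ = -34.63°

sin δ = sin ε · sin λ_s = sin 50.10° × sin 227.8° = -0.568319.
δ = arcsin(-0.568319) = -34.63°.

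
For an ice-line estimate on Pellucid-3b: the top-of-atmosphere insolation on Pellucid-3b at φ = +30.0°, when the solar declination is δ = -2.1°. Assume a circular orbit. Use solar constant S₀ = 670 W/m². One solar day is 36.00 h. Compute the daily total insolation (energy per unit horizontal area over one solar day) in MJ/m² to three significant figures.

cos H₀ = −tan(+30.0°) tan(-2.100°) = 0.0212, H₀ = 1.5496 rad.
Bracket: H₀ sin φ sin δ + cos φ cos δ sin H₀ = 1.5496×0.50000×-0.03664 + 0.86603×0.99933×0.99978 = -0.028389 + 0.865259 = 0.836870.
Q̄ = (S₀/π) × [bracket] = (670/π) × 0.836870 = 178.48 W/m².
Daily total = Q̄ × 36.00 h × 3600 s/h = 178.48 × 36.00 × 3600 / 10⁶ = 23.13 MJ/m².

23.1 MJ/m²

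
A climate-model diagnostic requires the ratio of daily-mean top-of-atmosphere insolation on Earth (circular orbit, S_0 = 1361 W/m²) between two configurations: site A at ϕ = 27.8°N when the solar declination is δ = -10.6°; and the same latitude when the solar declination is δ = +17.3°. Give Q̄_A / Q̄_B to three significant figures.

— Configuration A (ϕ=+27.8°):
cos h₀ = −tan(+27.8°) tan(-10.600°) = 0.0987, h₀ = 1.4720 rad.
Bracket: h₀ sin ϕ sin δ + cos ϕ cos δ sin h₀ = 1.4720×0.46639×-0.18395 + 0.88458×0.98294×0.99512 = -0.126286 + 0.865246 = 0.738960.
Q̄ = (S_0/π) × [bracket] = (1361/π) × 0.738960 = 320.13 W/m².
— Configuration B (ϕ=+27.8°):
cos h₀ = −tan(+27.8°) tan(+17.300°) = -0.1642, h₀ = 1.7358 rad.
Bracket: h₀ sin ϕ sin δ + cos ϕ cos δ sin h₀ = 1.7358×0.46639×0.29737 + 0.88458×0.95476×0.98642 = 0.240739 + 0.833092 = 1.073831.
Q̄ = (S_0/π) × [bracket] = (1361/π) × 1.073831 = 465.20 W/m².
Ratio Q̄_A / Q̄_B = 320.13 / 465.20 = 0.6882.

Q̄_A / Q̄_B ≈ 0.688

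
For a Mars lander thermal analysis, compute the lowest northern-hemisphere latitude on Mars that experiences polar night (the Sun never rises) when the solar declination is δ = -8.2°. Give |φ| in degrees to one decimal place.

|φ| = 81.8°

Polar night requires cos H₀ = −tan φ tan δ ≥ 1, i.e. tan φ tan δ ≤ −1.
The boundary is |tan φ| · |tan δ| = 1, so |φ| = 90° − |δ| = 90° − 8.2° = 81.8° in the northern hemisphere.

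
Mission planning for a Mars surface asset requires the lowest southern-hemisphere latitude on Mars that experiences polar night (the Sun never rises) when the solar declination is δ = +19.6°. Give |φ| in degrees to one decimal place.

Polar night requires cos H₀ = −tan φ tan δ ≥ 1, i.e. tan φ tan δ ≤ −1.
The boundary is |tan φ| · |tan δ| = 1, so |φ| = 90° − |δ| = 90° − 19.6° = 70.4° in the southern hemisphere.

|φ| = 70.4°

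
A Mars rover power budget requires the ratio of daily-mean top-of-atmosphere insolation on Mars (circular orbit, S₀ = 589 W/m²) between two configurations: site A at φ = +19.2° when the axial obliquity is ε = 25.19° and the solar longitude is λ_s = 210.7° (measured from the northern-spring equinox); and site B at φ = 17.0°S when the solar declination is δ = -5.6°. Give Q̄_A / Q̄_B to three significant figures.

Q̄_A / Q̄_B ≈ 0.815

— Configuration A (φ=+19.2°):
Solar declination: sin δ = sin ε · sin λ_s = sin 25.19° × sin 210.7° = -0.21730, so δ = -12.550°.
cos H₀ = −tan(+19.2°) tan(-12.550°) = 0.0775, H₀ = 1.4932 rad.
Bracket: H₀ sin φ sin δ + cos φ cos δ sin H₀ = 1.4932×0.32887×-0.21730 + 0.94438×0.97611×0.99699 = -0.106709 + 0.919044 = 0.812335.
Q̄ = (S₀/π) × [bracket] = (589/π) × 0.812335 = 152.30 W/m².
— Configuration B (φ=-17.0°):
cos H₀ = −tan(-17.0°) tan(-5.600°) = -0.0300, H₀ = 1.6008 rad.
Bracket: H₀ sin φ sin δ + cos φ cos δ sin H₀ = 1.6008×-0.29237×-0.09758 + 0.95630×0.99523×0.99955 = 0.045670 + 0.951310 = 0.996980.
Q̄ = (S₀/π) × [bracket] = (589/π) × 0.996980 = 186.92 W/m².
Ratio Q̄_A / Q̄_B = 152.30 / 186.92 = 0.8148.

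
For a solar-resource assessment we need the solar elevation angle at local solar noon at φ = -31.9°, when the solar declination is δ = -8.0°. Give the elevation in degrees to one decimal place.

At local noon the hour angle is zero, so the zenith angle equals |φ − δ| = |-31.9° − (-8.000°)| = 23.900°.
Elevation = 90° − 23.900° = 66.1°.

66.1°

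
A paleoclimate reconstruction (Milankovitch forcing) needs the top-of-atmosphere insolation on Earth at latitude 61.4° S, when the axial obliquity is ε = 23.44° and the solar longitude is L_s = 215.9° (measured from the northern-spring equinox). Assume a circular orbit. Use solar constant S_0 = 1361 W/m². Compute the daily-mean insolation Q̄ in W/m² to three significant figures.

Solar declination: sin δ = sin ε · sin L_s = sin 23.44° × sin 215.9° = -0.23325, so δ = -13.489°.
cos h₀ = −tan(-61.4°) tan(-13.489°) = -0.4400, h₀ = 2.0263 rad.
Bracket: h₀ sin ϕ sin δ + cos ϕ cos δ sin h₀ = 2.0263×-0.87798×-0.23325 + 0.47869×0.97242×0.89802 = 0.414964 + 0.418017 = 0.832981.
Q̄ = (S_0/π) × [bracket] = (1361/π) × 0.832981 = 360.9 W/m².

Q̄ ≈ 361 W/m²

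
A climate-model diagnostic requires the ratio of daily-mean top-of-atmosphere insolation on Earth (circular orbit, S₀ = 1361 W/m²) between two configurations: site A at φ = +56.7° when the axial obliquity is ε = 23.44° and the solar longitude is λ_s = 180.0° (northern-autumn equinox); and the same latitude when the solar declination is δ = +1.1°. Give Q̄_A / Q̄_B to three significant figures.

— Configuration A (φ=+56.7°):
Solar declination: sin δ = sin ε · sin λ_s = sin 23.44° × sin 180.0° = 0.00000, so δ = +0.000°.
cos H₀ = −tan(+56.7°) tan(+0.000°) = -0.0000, H₀ = 1.5708 rad.
Bracket: H₀ sin φ sin δ + cos φ cos δ sin H₀ = 1.5708×0.83581×0.00000 + 0.54902×1.00000×1.00000 = 0.000000 + 0.549020 = 0.549020.
Q̄ = (S₀/π) × [bracket] = (1361/π) × 0.549020 = 237.85 W/m².
— Configuration B (φ=+56.7°):
cos H₀ = −tan(+56.7°) tan(+1.100°) = -0.0292, H₀ = 1.6000 rad.
Bracket: H₀ sin φ sin δ + cos φ cos δ sin H₀ = 1.6000×0.83581×0.01920 + 0.54902×0.99982×0.99957 = 0.025676 + 0.548685 = 0.574361.
Q̄ = (S₀/π) × [bracket] = (1361/π) × 0.574361 = 248.82 W/m².
Ratio Q̄_A / Q̄_B = 237.85 / 248.82 = 0.9559.

Q̄_A / Q̄_B ≈ 0.956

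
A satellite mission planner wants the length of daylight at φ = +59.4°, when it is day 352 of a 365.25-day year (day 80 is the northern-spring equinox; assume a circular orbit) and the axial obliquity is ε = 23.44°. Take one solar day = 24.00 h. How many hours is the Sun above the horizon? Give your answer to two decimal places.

5.72 h

Solar longitude: λ_s = 360° × (352 − 80)/365.25 = 268.090°.
sin δ = sin 23.44° × sin 268.090° = -0.39757, so δ = -23.426°.
cos H₀ = −tan φ · tan δ = −tan(+59.4°) × tan(-23.426°) = 0.7326, so H₀ = 0.7486 rad = 42.89°.
Daylight = 2H₀/(2π) × 24.00 h = (0.7486/π) × 24.00 = 5.72 h.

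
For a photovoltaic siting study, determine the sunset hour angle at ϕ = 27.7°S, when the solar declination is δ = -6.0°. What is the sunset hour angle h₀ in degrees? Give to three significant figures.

cos h₀ = −tan ϕ · tan δ = −tan(-27.7°) × tan(-6.000°) = -0.0552, so h₀ = 1.6260 rad = 93.16°.

h₀ = 93.2°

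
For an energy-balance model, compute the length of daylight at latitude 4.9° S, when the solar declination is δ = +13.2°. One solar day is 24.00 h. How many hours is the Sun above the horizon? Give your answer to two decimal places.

11.85 h

cos H₀ = −tan φ · tan δ = −tan(-4.9°) × tan(+13.200°) = 0.0201, so H₀ = 1.5507 rad = 88.85°.
Daylight = 2H₀/(2π) × 24.00 h = (1.5507/π) × 24.00 = 11.85 h.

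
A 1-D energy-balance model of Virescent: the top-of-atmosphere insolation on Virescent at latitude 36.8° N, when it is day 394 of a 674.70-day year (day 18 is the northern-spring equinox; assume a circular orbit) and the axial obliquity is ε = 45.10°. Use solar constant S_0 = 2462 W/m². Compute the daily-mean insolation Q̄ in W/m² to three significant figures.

Q̄ ≈ 435 W/m²

Solar longitude: L_s = 360° × (394 − 18)/674.70 = 200.622°.
sin δ = sin 45.10° × sin 200.622° = -0.24948, so δ = -14.447°.
cos h₀ = −tan(+36.8°) tan(-14.447°) = 0.1927, h₀ = 1.3769 rad.
Bracket: h₀ sin ϕ sin δ + cos ϕ cos δ sin h₀ = 1.3769×0.59902×-0.24948 + 0.80073×0.96838×0.98125 = -0.205769 + 0.760872 = 0.555103.
Q̄ = (S_0/π) × [bracket] = (2462/π) × 0.555103 = 435.0 W/m².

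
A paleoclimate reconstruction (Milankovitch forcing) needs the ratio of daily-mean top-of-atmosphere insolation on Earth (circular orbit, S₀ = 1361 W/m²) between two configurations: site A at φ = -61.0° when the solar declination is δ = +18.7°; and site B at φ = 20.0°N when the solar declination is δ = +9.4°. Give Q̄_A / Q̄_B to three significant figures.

Q̄_A / Q̄_B ≈ 0.106

— Configuration A (φ=-61.0°):
cos H₀ = −tan(-61.0°) tan(+18.700°) = 0.6106, H₀ = 0.9139 rad.
Bracket: H₀ sin φ sin δ + cos φ cos δ sin H₀ = 0.9139×-0.87462×0.32061 + 0.48481×0.94721×0.79191 = -0.256268 + 0.363658 = 0.107390.
Q̄ = (S₀/π) × [bracket] = (1361/π) × 0.107390 = 46.523 W/m².
— Configuration B (φ=+20.0°):
cos H₀ = −tan(+20.0°) tan(+9.400°) = -0.0603, H₀ = 1.6311 rad.
Bracket: H₀ sin φ sin δ + cos φ cos δ sin H₀ = 1.6311×0.34202×0.16333 + 0.93969×0.98657×0.99818 = 0.091117 + 0.925383 = 1.016500.
Q̄ = (S₀/π) × [bracket] = (1361/π) × 1.016500 = 440.37 W/m².
Ratio Q̄_A / Q̄_B = 46.523 / 440.37 = 0.1056.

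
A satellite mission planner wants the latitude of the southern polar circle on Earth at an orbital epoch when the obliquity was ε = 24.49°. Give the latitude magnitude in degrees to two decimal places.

The polar circle is the lowest latitude that experiences at least one full rotation of continuous darkness at the northern-summer solstice; it lies at |ϕ| = 90° − ε = 90° − 24.49° = 65.51°.

65.51°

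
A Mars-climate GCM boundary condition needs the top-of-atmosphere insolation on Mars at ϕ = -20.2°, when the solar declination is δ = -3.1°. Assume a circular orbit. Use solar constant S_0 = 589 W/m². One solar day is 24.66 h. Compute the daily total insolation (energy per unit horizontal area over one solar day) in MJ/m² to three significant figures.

cos h₀ = −tan(-20.2°) tan(-3.100°) = -0.0199, h₀ = 1.5907 rad.
Bracket: h₀ sin ϕ sin δ + cos ϕ cos δ sin h₀ = 1.5907×-0.34530×-0.05408 + 0.93849×0.99854×0.99980 = 0.029704 + 0.936932 = 0.966636.
Q̄ = (S_0/π) × [bracket] = (589/π) × 0.966636 = 181.23 W/m².
Daily total = Q̄ × 24.66 h × 3600 s/h = 181.23 × 24.66 × 3600 / 10⁶ = 16.09 MJ/m².

16.1 MJ/m²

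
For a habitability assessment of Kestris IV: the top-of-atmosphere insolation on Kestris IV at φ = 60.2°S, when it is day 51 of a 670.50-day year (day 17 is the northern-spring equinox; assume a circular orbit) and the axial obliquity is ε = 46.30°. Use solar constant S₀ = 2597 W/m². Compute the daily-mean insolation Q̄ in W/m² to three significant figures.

Q̄ ≈ 178 W/m²

Solar longitude: λ_s = 360° × (51 − 17)/670.50 = 18.255°.
sin δ = sin 46.30° × sin 18.255° = 0.22647, so δ = +13.089°.
cos H₀ = −tan(-60.2°) tan(+13.089°) = 0.4060, H₀ = 1.1527 rad.
Bracket: H₀ sin φ sin δ + cos φ cos δ sin H₀ = 1.1527×-0.86777×0.22647 + 0.49697×0.97402×0.91388 = -0.226533 + 0.442372 = 0.215839.
Q̄ = (S₀/π) × [bracket] = (2597/π) × 0.215839 = 178.4 W/m².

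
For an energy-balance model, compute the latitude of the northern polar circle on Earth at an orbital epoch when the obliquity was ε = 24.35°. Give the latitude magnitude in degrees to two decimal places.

65.65°

The polar circle is the lowest latitude that experiences at least one full rotation of continuous daylight at the northern-summer solstice; it lies at |φ| = 90° − ε = 90° − 24.35° = 65.65°.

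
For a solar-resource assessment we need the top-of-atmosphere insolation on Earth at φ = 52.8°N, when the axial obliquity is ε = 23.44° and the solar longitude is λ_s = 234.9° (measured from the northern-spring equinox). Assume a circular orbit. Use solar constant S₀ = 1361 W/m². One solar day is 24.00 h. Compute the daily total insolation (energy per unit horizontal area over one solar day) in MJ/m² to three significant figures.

8.40 MJ/m²

Solar declination: sin δ = sin ε · sin λ_s = sin 23.44° × sin 234.9° = -0.32545, so δ = -18.993°.
cos H₀ = −tan(+52.8°) tan(-18.993°) = 0.4535, H₀ = 1.1002 rad.
Bracket: H₀ sin φ sin δ + cos φ cos δ sin H₀ = 1.1002×0.79653×-0.32545 + 0.60460×0.94556×0.89128 = -0.285206 + 0.509532 = 0.224326.
Q̄ = (S₀/π) × [bracket] = (1361/π) × 0.224326 = 97.182 W/m².
Daily total = Q̄ × 24.00 h × 3600 s/h = 97.182 × 24.00 × 3600 / 10⁶ = 8.397 MJ/m².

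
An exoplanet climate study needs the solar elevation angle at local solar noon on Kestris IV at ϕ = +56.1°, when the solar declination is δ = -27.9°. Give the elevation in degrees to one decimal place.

6.0°

At local noon the hour angle is zero, so the zenith angle equals |ϕ − δ| = |+56.1° − (-27.900°)| = 84.000°.
Elevation = 90° − 84.000° = 6.0°.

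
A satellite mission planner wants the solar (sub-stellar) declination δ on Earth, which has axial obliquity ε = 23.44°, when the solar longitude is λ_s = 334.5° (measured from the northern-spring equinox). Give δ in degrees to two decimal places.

δ = -9.86°

sin δ = sin ε · sin λ_s = sin 23.44° × sin 334.5° = -0.171252.
δ = arcsin(-0.171252) = -9.86°.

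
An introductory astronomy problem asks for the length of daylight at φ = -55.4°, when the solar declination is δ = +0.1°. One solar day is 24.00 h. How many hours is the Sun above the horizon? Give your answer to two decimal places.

cos H₀ = −tan φ · tan δ = −tan(-55.4°) × tan(+0.100°) = 0.0025, so H₀ = 1.5683 rad = 89.86°.
Daylight = 2H₀/(2π) × 24.00 h = (1.5683/π) × 24.00 = 11.98 h.

11.98 h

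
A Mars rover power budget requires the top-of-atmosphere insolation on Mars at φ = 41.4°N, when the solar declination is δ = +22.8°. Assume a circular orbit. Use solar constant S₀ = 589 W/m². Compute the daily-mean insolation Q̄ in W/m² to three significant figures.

Q̄ ≈ 214 W/m²

cos H₀ = −tan(+41.4°) tan(+22.800°) = -0.3706, H₀ = 1.9504 rad.
Bracket: H₀ sin φ sin δ + cos φ cos δ sin H₀ = 1.9504×0.66131×0.38752 + 0.75011×0.92186×0.92879 = 0.499831 + 0.642255 = 1.142086.
Q̄ = (S₀/π) × [bracket] = (589/π) × 1.142086 = 214.1 W/m².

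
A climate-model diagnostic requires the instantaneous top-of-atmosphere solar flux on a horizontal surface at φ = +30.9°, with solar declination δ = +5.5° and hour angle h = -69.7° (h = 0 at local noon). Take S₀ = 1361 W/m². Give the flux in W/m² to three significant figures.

cos θ_z = sin φ sin δ + cos φ cos δ cos h = 0.049221 + 0.296323 = 0.345544.
Flux = S₀ · cos θ_z = 1361 × 0.345544 = 470.3 W/m².

470 W/m²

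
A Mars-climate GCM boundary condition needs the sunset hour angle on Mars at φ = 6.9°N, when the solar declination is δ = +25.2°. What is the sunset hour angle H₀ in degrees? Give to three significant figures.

cos H₀ = −tan φ · tan δ = −tan(+6.9°) × tan(+25.200°) = -0.0569, so H₀ = 1.6278 rad = 93.26°.

H₀ = 93.3°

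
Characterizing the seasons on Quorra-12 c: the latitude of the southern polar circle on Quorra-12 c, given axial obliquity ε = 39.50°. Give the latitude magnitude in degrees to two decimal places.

The polar circle is the lowest latitude that experiences at least one full rotation of continuous darkness at the northern-summer solstice; it lies at |φ| = 90° − ε = 90° − 39.50° = 50.50°.

50.50°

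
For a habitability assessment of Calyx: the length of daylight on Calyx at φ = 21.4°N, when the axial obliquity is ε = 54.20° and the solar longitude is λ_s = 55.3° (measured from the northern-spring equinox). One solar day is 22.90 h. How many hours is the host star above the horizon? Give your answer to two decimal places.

Solar declination: sin δ = sin ε · sin λ_s = sin 54.20° × sin 55.3° = 0.66681, so δ = +41.821°.
cos H₀ = −tan φ · tan δ = −tan(+21.4°) × tan(+41.821°) = -0.3507, so H₀ = 1.9291 rad = 110.53°.
Daylight = 2H₀/(2π) × 22.90 h = (1.9291/π) × 22.90 = 14.06 h.

14.06 h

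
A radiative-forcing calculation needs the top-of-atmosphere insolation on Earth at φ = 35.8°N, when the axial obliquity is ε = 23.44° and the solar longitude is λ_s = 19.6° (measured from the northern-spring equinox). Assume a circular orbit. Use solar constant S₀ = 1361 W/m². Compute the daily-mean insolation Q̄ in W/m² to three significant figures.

Q̄ ≈ 403 W/m²

Solar declination: sin δ = sin ε · sin λ_s = sin 23.44° × sin 19.6° = 0.13344, so δ = +7.668°.
cos H₀ = −tan(+35.8°) tan(+7.668°) = -0.0971, H₀ = 1.6681 rad.
Bracket: H₀ sin φ sin δ + cos φ cos δ sin H₀ = 1.6681×0.58496×0.13344 + 0.81106×0.99106×0.99527 = 0.130207 + 0.800007 = 0.930214.
Q̄ = (S₀/π) × [bracket] = (1361/π) × 0.930214 = 403.0 W/m².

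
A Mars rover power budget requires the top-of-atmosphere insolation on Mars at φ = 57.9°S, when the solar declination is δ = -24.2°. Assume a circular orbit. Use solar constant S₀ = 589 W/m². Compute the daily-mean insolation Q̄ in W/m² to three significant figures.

Q̄ ≈ 218 W/m²

cos H₀ = −tan(-57.9°) tan(-24.200°) = -0.7164, H₀ = 2.3695 rad.
Bracket: H₀ sin φ sin δ + cos φ cos δ sin H₀ = 2.3695×-0.84712×-0.40992 + 0.53140×0.91212×0.69766 = 0.822812 + 0.338156 = 1.160968.
Q̄ = (S₀/π) × [bracket] = (589/π) × 1.160968 = 217.7 W/m².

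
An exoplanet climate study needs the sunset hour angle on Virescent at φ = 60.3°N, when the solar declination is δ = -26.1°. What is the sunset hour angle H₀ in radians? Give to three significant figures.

cos H₀ = −tan φ · tan δ = −tan(+60.3°) × tan(-26.100°) = 0.8589, so H₀ = 0.5377 rad = 30.81°.

H₀ = 0.538 rad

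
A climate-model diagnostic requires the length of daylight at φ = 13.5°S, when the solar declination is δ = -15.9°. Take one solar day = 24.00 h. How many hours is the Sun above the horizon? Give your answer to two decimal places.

cos H₀ = −tan φ · tan δ = −tan(-13.5°) × tan(-15.900°) = -0.0684, so H₀ = 1.6392 rad = 93.92°.
Daylight = 2H₀/(2π) × 24.00 h = (1.6392/π) × 24.00 = 12.52 h.

12.52 h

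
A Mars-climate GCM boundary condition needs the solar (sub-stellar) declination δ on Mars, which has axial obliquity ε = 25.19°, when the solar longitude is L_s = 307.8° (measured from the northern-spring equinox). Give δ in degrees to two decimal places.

sin δ = sin ε · sin L_s = sin 25.19° × sin 307.8° = -0.336307.
δ = arcsin(-0.336307) = -19.65°.

δ = -19.65°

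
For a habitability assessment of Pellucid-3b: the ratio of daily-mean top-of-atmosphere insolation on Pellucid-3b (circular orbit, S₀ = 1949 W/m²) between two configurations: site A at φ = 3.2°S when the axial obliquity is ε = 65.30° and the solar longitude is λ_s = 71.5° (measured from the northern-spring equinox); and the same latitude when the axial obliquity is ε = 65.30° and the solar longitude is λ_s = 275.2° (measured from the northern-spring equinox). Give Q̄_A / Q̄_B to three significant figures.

— Configuration A (φ=-3.2°):
Solar declination: sin δ = sin ε · sin λ_s = sin 65.30° × sin 71.5° = 0.86156, so δ = +59.492°.
cos H₀ = −tan(-3.2°) tan(+59.492°) = 0.0949, H₀ = 1.4758 rad.
Bracket: H₀ sin φ sin δ + cos φ cos δ sin H₀ = 1.4758×-0.05582×0.86156 + 0.99844×0.50766×0.99549 = -0.070975 + 0.504582 = 0.433607.
Q̄ = (S₀/π) × [bracket] = (1949/π) × 0.433607 = 269.00 W/m².
— Configuration B (φ=-3.2°):
Solar declination: sin δ = sin ε · sin λ_s = sin 65.30° × sin 275.2° = -0.90477, so δ = -64.792°.
cos H₀ = −tan(-3.2°) tan(-64.792°) = -0.1188, H₀ = 1.6898 rad.
Bracket: H₀ sin φ sin δ + cos φ cos δ sin H₀ = 1.6898×-0.05582×-0.90477 + 0.99844×0.42590×0.99292 = 0.085342 + 0.422225 = 0.507567.
Q̄ = (S₀/π) × [bracket] = (1949/π) × 0.507567 = 314.89 W/m².
Ratio Q̄_A / Q̄_B = 269.00 / 314.89 = 0.8543.

Q̄_A / Q̄_B ≈ 0.854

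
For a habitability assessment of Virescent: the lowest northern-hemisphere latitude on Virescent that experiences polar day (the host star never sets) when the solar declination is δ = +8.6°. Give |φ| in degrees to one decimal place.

Polar day requires cos H₀ = −tan φ tan δ ≤ −1, i.e. tan φ tan δ ≥ 1.
The boundary is |tan φ| · |tan δ| = 1, so |φ| = 90° − |δ| = 90° − 8.6° = 81.4° in the northern hemisphere.

|φ| = 81.4°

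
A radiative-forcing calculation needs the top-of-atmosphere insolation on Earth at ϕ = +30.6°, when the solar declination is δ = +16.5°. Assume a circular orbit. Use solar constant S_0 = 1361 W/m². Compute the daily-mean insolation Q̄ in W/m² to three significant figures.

cos h₀ = −tan(+30.6°) tan(+16.500°) = -0.1752, h₀ = 1.7469 rad.
Bracket: h₀ sin ϕ sin δ + cos ϕ cos δ sin h₀ = 1.7469×0.50904×0.28402 + 0.86074×0.95882×0.98454 = 0.252563 + 0.812536 = 1.065099.
Q̄ = (S_0/π) × [bracket] = (1361/π) × 1.065099 = 461.4 W/m².

Q̄ ≈ 461 W/m²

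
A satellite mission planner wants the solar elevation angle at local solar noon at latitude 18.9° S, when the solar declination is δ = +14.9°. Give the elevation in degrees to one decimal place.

56.2°

At local noon the hour angle is zero, so the zenith angle equals |ϕ − δ| = |-18.9° − (+14.900°)| = 33.800°.
Elevation = 90° − 33.800° = 56.2°.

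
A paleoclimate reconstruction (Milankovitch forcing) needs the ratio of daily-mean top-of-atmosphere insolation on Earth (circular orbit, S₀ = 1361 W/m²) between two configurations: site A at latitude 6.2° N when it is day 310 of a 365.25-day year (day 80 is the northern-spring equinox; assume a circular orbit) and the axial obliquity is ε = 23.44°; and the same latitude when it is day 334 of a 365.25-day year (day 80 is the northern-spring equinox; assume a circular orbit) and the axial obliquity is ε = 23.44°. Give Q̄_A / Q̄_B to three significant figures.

— Configuration A (φ=+6.2°):
Solar longitude: λ_s = 360° × (310 − 80)/365.25 = 226.694°.
sin δ = sin 23.44° × sin 226.694° = -0.28947, so δ = -16.826°.
cos H₀ = −tan(+6.2°) tan(-16.826°) = 0.0329, H₀ = 1.5379 rad.
Bracket: H₀ sin φ sin δ + cos φ cos δ sin H₀ = 1.5379×0.10800×-0.28947 + 0.99415×0.95719×0.99946 = -0.048079 + 0.951077 = 0.902998.
Q̄ = (S₀/π) × [bracket] = (1361/π) × 0.902998 = 391.20 W/m².
— Configuration B (φ=+6.2°):
Solar longitude: λ_s = 360° × (334 − 80)/365.25 = 250.349°.
sin δ = sin 23.44° × sin 250.349° = -0.37462, so δ = -22.001°.
cos H₀ = −tan(+6.2°) tan(-22.001°) = 0.0439, H₀ = 1.5269 rad.
Bracket: H₀ sin φ sin δ + cos φ cos δ sin H₀ = 1.5269×0.10800×-0.37462 + 0.99415×0.92718×0.99904 = -0.061777 + 0.920871 = 0.859094.
Q̄ = (S₀/π) × [bracket] = (1361/π) × 0.859094 = 372.18 W/m².
Ratio Q̄_A / Q̄_B = 391.20 / 372.18 = 1.051.

Q̄_A / Q̄_B ≈ 1.05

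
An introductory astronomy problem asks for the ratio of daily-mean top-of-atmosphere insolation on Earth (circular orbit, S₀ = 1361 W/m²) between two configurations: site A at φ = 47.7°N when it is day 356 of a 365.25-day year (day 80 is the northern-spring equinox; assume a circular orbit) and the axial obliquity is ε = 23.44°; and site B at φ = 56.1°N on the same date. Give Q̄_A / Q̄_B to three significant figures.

Q̄_A / Q̄_B ≈ 2.18

— Configuration A (φ=+47.7°):
Solar longitude: λ_s = 360° × (356 − 80)/365.25 = 272.033°.
sin δ = sin 23.44° × sin 272.033° = -0.39754, so δ = -23.424°.
cos H₀ = −tan(+47.7°) tan(-23.424°) = 0.4761, H₀ = 1.0745 rad.
Bracket: H₀ sin φ sin δ + cos φ cos δ sin H₀ = 1.0745×0.73963×-0.39754 + 0.67301×0.91759×0.87938 = -0.315938 + 0.543059 = 0.227121.
Q̄ = (S₀/π) × [bracket] = (1361/π) × 0.227121 = 98.393 W/m².
— Configuration B (φ=+56.1°):
cos H₀ = −tan(+56.1°) tan(-23.424°) = 0.6447, H₀ = 0.8701 rad.
Bracket: H₀ sin φ sin δ + cos φ cos δ sin H₀ = 0.8701×0.83001×-0.39754 + 0.55775×0.91759×0.76441 = -0.287100 + 0.391214 = 0.104114.
Q̄ = (S₀/π) × [bracket] = (1361/π) × 0.104114 = 45.104 W/m².
Ratio Q̄_A / Q̄_B = 98.393 / 45.104 = 2.181.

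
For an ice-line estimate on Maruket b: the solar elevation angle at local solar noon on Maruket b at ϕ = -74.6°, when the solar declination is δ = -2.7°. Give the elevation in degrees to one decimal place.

At local noon the hour angle is zero, so the zenith angle equals |ϕ − δ| = |-74.6° − (-2.700°)| = 71.900°.
Elevation = 90° − 71.900° = 18.1°.

18.1°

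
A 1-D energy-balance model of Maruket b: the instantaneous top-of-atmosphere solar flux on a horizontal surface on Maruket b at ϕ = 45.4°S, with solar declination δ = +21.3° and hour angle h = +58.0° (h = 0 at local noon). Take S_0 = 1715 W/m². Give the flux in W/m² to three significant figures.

151 W/m²

cos θ_z = sin ϕ sin δ + cos ϕ cos δ cos h = -0.258644 + 0.346668 = 0.088024.
Flux = S_0 · cos θ_z = 1715 × 0.088024 = 151.0 W/m².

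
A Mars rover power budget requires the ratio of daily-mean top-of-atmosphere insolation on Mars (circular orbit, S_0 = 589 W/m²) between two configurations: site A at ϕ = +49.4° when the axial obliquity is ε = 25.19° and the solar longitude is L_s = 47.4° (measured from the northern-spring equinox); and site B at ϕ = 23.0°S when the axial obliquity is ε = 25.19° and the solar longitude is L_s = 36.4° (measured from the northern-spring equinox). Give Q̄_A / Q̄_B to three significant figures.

— Configuration A (ϕ=+49.4°):
Solar declination: sin δ = sin ε · sin L_s = sin 25.19° × sin 47.4° = 0.31330, so δ = +18.258°.
cos h₀ = −tan(+49.4°) tan(+18.258°) = -0.3849, h₀ = 1.9659 rad.
Bracket: h₀ sin ϕ sin δ + cos ϕ cos δ sin h₀ = 1.9659×0.75927×0.31330 + 0.65077×0.94965×0.92295 = 0.467647 + 0.570387 = 1.038034.
Q̄ = (S_0/π) × [bracket] = (589/π) × 1.038034 = 194.62 W/m².
— Configuration B (ϕ=-23.0°):
Solar declination: sin δ = sin ε · sin L_s = sin 25.19° × sin 36.4° = 0.25257, so δ = +14.630°.
cos h₀ = −tan(-23.0°) tan(+14.630°) = 0.1108, h₀ = 1.4598 rad.
Bracket: h₀ sin ϕ sin δ + cos ϕ cos δ sin h₀ = 1.4598×-0.39073×0.25257 + 0.92050×0.96758×0.99384 = -0.144063 + 0.885171 = 0.741108.
Q̄ = (S_0/π) × [bracket] = (589/π) × 0.741108 = 138.95 W/m².
Ratio Q̄_A / Q̄_B = 194.62 / 138.95 = 1.401.

Q̄_A / Q̄_B ≈ 1.40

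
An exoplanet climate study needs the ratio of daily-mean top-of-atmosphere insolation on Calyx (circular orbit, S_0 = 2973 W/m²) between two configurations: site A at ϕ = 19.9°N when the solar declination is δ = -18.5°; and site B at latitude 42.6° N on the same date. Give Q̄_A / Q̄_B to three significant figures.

— Configuration A (ϕ=+19.9°):
cos h₀ = −tan(+19.9°) tan(-18.500°) = 0.1211, h₀ = 1.4494 rad.
Bracket: h₀ sin ϕ sin δ + cos ϕ cos δ sin h₀ = 1.4494×0.34038×-0.31730 + 0.94029×0.94832×0.99264 = -0.156539 + 0.885133 = 0.728594.
Q̄ = (S_0/π) × [bracket] = (2973/π) × 0.728594 = 689.49 W/m².
— Configuration B (ϕ=+42.6°):
cos h₀ = −tan(+42.6°) tan(-18.500°) = 0.3077, h₀ = 1.2580 rad.
Bracket: h₀ sin ϕ sin δ + cos ϕ cos δ sin h₀ = 1.2580×0.67688×-0.31730 + 0.73610×0.94832×0.95149 = -0.270186 + 0.664196 = 0.394010.
Q̄ = (S_0/π) × [bracket] = (2973/π) × 0.394010 = 372.87 W/m².
Ratio Q̄_A / Q̄_B = 689.49 / 372.87 = 1.849.

Q̄_A / Q̄_B ≈ 1.85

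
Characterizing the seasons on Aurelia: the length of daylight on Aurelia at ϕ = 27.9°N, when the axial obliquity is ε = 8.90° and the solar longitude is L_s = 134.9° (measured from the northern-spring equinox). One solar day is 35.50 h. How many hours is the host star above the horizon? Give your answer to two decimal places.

18.41 h

Solar declination: sin δ = sin ε · sin L_s = sin 8.90° × sin 134.9° = 0.10959, so δ = +6.292°.
cos h₀ = −tan ϕ · tan δ = −tan(+27.9°) × tan(+6.292°) = -0.0584, so h₀ = 1.6292 rad = 93.35°.
Daylight = 2h₀/(2π) × 35.50 h = (1.6292/π) × 35.50 = 18.41 h.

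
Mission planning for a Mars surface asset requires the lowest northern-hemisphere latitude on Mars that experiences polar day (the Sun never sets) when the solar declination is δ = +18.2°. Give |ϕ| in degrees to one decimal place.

Polar day requires cos h₀ = −tan ϕ tan δ ≤ −1, i.e. tan ϕ tan δ ≥ 1.
The boundary is |tan ϕ| · |tan δ| = 1, so |ϕ| = 90° − |δ| = 90° − 18.2° = 71.8° in the northern hemisphere.

|ϕ| = 71.8°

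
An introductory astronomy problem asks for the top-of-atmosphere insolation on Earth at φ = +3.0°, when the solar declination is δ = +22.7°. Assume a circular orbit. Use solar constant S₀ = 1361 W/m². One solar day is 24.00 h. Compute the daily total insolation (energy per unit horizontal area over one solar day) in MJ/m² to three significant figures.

cos H₀ = −tan(+3.0°) tan(+22.700°) = -0.0219, H₀ = 1.5927 rad.
Bracket: H₀ sin φ sin δ + cos φ cos δ sin H₀ = 1.5927×0.05234×0.38591 + 0.99863×0.92254×0.99976 = 0.032170 + 0.921055 = 0.953225.
Q̄ = (S₀/π) × [bracket] = (1361/π) × 0.953225 = 412.96 W/m².
Daily total = Q̄ × 24.00 h × 3600 s/h = 412.96 × 24.00 × 3600 / 10⁶ = 35.68 MJ/m².

35.7 MJ/m²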